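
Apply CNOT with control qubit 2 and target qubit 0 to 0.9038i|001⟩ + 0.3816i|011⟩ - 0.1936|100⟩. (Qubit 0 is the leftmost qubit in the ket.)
-0.1936|100⟩ + 0.9038i|101⟩ + 0.3816i|111⟩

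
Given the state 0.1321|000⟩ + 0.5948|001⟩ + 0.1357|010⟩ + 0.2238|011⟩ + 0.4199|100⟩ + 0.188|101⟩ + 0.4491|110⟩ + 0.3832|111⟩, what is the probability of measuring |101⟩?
0.03534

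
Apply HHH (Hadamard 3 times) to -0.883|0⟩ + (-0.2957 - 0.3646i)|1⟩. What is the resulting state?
(-0.8335 - 0.2578i)|0⟩ + (-0.4153 + 0.2578i)|1⟩

H² = I, so H^3 = H: a single Hadamard. With (a, b) = (-0.883, (-0.2957 - 0.3646i)), H gives ((a + b)/√2, (a − b)/√2) = ((-0.8335 - 0.2578i), (-0.4153 + 0.2578i)).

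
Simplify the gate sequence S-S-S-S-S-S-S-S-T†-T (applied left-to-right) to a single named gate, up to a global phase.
I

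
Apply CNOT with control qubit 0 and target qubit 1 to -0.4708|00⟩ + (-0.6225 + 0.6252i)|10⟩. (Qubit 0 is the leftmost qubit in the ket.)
-0.4708|00⟩ + (-0.6225 + 0.6252i)|11⟩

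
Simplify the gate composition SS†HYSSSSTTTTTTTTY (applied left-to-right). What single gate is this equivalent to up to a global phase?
H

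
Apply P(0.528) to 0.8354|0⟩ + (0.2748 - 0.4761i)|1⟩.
0.8354|0⟩ + (0.4772 - 0.2728i)|1⟩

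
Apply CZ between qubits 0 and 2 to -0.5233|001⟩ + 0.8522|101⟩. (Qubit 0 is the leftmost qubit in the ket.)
-0.5233|001⟩ - 0.8522|101⟩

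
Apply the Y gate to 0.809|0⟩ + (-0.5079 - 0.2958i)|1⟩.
(-0.2958 + 0.5079i)|0⟩ + 0.809i|1⟩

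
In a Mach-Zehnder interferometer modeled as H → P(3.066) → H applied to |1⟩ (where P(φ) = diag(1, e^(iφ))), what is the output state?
(0.9986 - 0.03776i)|0⟩ + (0.001428 + 0.03776i)|1⟩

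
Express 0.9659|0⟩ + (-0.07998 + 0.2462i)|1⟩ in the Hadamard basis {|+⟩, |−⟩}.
(0.6264 + 0.1741i)|+⟩ + (0.7395 - 0.1741i)|−⟩

With |ψ⟩ = α|0⟩ + β|1⟩, the Hadamard-basis coefficients are ⟨+|ψ⟩ = (α + β)/√2 and ⟨−|ψ⟩ = (α − β)/√2.
Here α = 0.9659, β = (-0.07998 + 0.2462i): (α + β)/√2 = (0.6264 + 0.1741i), (α − β)/√2 = (0.7395 - 0.1741i).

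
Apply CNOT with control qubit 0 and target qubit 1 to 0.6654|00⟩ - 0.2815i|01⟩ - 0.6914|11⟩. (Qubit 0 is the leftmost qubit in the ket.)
0.6654|00⟩ - 0.2815i|01⟩ - 0.6914|10⟩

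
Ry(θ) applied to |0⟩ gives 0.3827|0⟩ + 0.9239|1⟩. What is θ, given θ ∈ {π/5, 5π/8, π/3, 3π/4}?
3π/4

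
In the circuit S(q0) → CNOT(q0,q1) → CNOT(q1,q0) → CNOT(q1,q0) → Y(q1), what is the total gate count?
5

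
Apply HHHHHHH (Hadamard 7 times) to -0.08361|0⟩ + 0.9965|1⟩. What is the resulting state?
0.6455|0⟩ - 0.7638|1⟩

H² = I, so H^7 = H: a single Hadamard. With (a, b) = (-0.08361, 0.9965), H gives ((a + b)/√2, (a − b)/√2) = (0.6455, -0.7638).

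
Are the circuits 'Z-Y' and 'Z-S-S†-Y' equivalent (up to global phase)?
Yes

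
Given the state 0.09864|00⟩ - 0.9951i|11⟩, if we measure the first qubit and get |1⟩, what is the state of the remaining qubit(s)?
-i|1⟩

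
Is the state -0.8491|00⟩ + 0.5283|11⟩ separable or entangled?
Entangled

Writing the state as a|00⟩ + b|01⟩ + c|10⟩ + d|11⟩, it is a product state iff ad − bc = 0.
Here (a, b, c, d) = (-0.8491, 0, 0, 0.5283): ad − bc = (-0.8491)(0.5283) − (0)(0) = -0.4486 ≠ 0, so the state is entangled.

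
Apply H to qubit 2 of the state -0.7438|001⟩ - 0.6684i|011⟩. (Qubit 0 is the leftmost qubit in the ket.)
-0.5259|000⟩ + 0.5259|001⟩ - 0.4726i|010⟩ + 0.4726i|011⟩

H on qubit 2 mixes each pair of kets that differ only in qubit 2: amplitudes (a, b) of (|…0…⟩, |…1…⟩) become ((a + b)/√2, (a − b)/√2). Kets absent from the input have amplitude 0.
(|000⟩, |001⟩): (a, b) = (0, -0.7438) → (-0.5259, 0.5259)
(|010⟩, |011⟩): (a, b) = (0, -0.6684i) → (-0.4726i, 0.4726i)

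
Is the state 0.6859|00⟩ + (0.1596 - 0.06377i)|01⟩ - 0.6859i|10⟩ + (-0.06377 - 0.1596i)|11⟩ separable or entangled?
Separable

Writing the state as a|00⟩ + b|01⟩ + c|10⟩ + d|11⟩, it is a product state iff ad − bc = 0.
Here (a, b, c, d) = (0.6859, (0.1596 - 0.06377i), -0.6859i, (-0.06377 - 0.1596i)): ad − bc = (0.6859)(-0.06377 - 0.1596i) − (0.1596 - 0.06377i)(-0.6859i) = 0, so the state is separable.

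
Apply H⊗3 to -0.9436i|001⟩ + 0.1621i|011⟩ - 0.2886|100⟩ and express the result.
(-0.102 - 0.2763i)|000⟩ + (-0.102 + 0.2763i)|001⟩ + (-0.102 - 0.3909i)|010⟩ + (-0.102 + 0.3909i)|011⟩ + (0.102 - 0.2763i)|100⟩ + (0.102 + 0.2763i)|101⟩ + (0.102 - 0.3909i)|110⟩ + (0.102 + 0.3909i)|111⟩

H⊗3 gives amp(|y⟩) = (1/2√2) Σ_x (−1)^(x·y) amp(|x⟩), where x·y is the number of positions in which both x and y have a 1.
|000⟩: (-0.9436i + 0.1621i - 0.2886)/(2√2) = (-0.102 - 0.2763i)
|001⟩: (0.9436i - 0.1621i - 0.2886)/(2√2) = (-0.102 + 0.2763i)
|010⟩: (-0.9436i - 0.1621i - 0.2886)/(2√2) = (-0.102 - 0.3909i)
|011⟩: (0.9436i + 0.1621i - 0.2886)/(2√2) = (-0.102 + 0.3909i)
|100⟩: (-0.9436i + 0.1621i + 0.2886)/(2√2) = (0.102 - 0.2763i)
|101⟩: (0.9436i - 0.1621i + 0.2886)/(2√2) = (0.102 + 0.2763i)
|110⟩: (-0.9436i - 0.1621i + 0.2886)/(2√2) = (0.102 - 0.3909i)
|111⟩: (0.9436i + 0.1621i + 0.2886)/(2√2) = (0.102 + 0.3909i)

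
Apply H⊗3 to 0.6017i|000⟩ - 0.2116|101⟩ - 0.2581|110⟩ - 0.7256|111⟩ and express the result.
(-0.4226 + 0.2127i)|000⟩ + (0.2401 + 0.2127i)|001⟩ + (0.273 + 0.2127i)|010⟩ + (-0.09047 + 0.2127i)|011⟩ + (0.4226 + 0.2127i)|100⟩ + (-0.2401 + 0.2127i)|101⟩ + (-0.273 + 0.2127i)|110⟩ + (0.09047 + 0.2127i)|111⟩

H⊗3 gives amp(|y⟩) = (1/2√2) Σ_x (−1)^(x·y) amp(|x⟩), where x·y is the number of positions in which both x and y have a 1.
|000⟩: (0.6017i - 0.2116 - 0.2581 - 0.7256)/(2√2) = (-0.4226 + 0.2127i)
|001⟩: (0.6017i + 0.2116 - 0.2581 + 0.7256)/(2√2) = (0.2401 + 0.2127i)
|010⟩: (0.6017i - 0.2116 + 0.2581 + 0.7256)/(2√2) = (0.273 + 0.2127i)
|011⟩: (0.6017i + 0.2116 + 0.2581 - 0.7256)/(2√2) = (-0.09047 + 0.2127i)
|100⟩: (0.6017i + 0.2116 + 0.2581 + 0.7256)/(2√2) = (0.4226 + 0.2127i)
|101⟩: (0.6017i - 0.2116 + 0.2581 - 0.7256)/(2√2) = (-0.2401 + 0.2127i)
|110⟩: (0.6017i + 0.2116 - 0.2581 - 0.7256)/(2√2) = (-0.273 + 0.2127i)
|111⟩: (0.6017i - 0.2116 - 0.2581 + 0.7256)/(2√2) = (0.09047 + 0.2127i)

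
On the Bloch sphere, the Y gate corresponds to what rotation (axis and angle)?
Rotation by π around the y-axis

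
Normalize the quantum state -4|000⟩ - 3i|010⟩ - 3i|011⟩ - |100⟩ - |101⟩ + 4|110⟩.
-0.5547|000⟩ - 0.416i|010⟩ - 0.416i|011⟩ - 0.1387|100⟩ - 0.1387|101⟩ + 0.5547|110⟩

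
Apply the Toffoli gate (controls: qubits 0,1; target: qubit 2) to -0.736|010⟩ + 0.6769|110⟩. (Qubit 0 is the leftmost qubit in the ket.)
-0.736|010⟩ + 0.6769|111⟩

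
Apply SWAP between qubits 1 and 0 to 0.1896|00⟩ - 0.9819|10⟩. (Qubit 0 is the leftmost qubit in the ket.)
0.1896|00⟩ - 0.9819|01⟩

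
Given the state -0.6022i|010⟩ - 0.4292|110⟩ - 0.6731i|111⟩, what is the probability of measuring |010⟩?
0.3626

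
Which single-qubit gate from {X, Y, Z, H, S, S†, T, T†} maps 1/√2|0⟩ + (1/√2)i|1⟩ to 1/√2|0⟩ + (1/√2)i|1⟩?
Y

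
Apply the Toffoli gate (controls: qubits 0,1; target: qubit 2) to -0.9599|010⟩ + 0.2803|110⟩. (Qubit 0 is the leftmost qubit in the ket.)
-0.9599|010⟩ + 0.2803|111⟩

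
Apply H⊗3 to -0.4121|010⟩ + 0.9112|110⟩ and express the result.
0.1765|000⟩ + 0.1765|001⟩ - 0.1765|010⟩ - 0.1765|011⟩ - 0.4679|100⟩ - 0.4679|101⟩ + 0.4679|110⟩ + 0.4679|111⟩

H⊗3 gives amp(|y⟩) = (1/2√2) Σ_x (−1)^(x·y) amp(|x⟩), where x·y is the number of positions in which both x and y have a 1.
|000⟩: (-0.4121 + 0.9112)/(2√2) = 0.1765
|001⟩: (-0.4121 + 0.9112)/(2√2) = 0.1765
|010⟩: (0.4121 - 0.9112)/(2√2) = -0.1765
|011⟩: (0.4121 - 0.9112)/(2√2) = -0.1765
|100⟩: (-0.4121 - 0.9112)/(2√2) = -0.4679
|101⟩: (-0.4121 - 0.9112)/(2√2) = -0.4679
|110⟩: (0.4121 + 0.9112)/(2√2) = 0.4679
|111⟩: (0.4121 + 0.9112)/(2√2) = 0.4679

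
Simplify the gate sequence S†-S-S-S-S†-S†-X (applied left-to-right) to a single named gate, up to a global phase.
X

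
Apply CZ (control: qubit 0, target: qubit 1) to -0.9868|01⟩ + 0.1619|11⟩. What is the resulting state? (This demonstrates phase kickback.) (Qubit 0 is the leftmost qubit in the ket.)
-0.9868|01⟩ - 0.1619|11⟩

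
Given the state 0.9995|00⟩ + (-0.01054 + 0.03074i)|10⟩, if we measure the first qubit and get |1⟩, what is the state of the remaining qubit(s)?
(-0.3243 + 0.9459i)|0⟩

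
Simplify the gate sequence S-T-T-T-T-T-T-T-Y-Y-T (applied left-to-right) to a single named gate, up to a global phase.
S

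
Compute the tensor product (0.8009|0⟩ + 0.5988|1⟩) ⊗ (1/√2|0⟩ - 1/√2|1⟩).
0.5663|00⟩ - 0.5663|01⟩ + 0.4234|10⟩ - 0.4234|11⟩

amp(|b₁b₂…⟩) = product of the factor amplitudes for bits b₁, b₂, …; only kets whose every factor amplitude is nonzero survive.
|00⟩: (0.8009)(1/√2) = 0.5663
|01⟩: (0.8009)(-1/√2) = -0.5663
|10⟩: (0.5988)(1/√2) = 0.4234
|11⟩: (0.5988)(-1/√2) = -0.4234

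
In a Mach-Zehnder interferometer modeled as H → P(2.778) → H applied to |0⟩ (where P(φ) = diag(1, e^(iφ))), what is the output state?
(0.03269 + 0.1778i)|0⟩ + (0.9673 - 0.1778i)|1⟩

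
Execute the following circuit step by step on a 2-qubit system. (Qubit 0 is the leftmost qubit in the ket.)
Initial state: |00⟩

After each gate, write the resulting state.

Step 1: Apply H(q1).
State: 1/√2|00⟩ + 1/√2|01⟩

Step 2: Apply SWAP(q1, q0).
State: 1/√2|00⟩ + 1/√2|10⟩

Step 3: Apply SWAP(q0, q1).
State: 1/√2|00⟩ + 1/√2|01⟩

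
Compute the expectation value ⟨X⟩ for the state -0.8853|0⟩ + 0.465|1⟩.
-0.8233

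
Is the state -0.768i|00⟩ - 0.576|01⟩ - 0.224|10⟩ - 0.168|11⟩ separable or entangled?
Entangled

Writing the state as a|00⟩ + b|01⟩ + c|10⟩ + d|11⟩, it is a product state iff ad − bc = 0.
Here (a, b, c, d) = (-0.768i, -0.576, -0.224, -0.168): ad − bc = (-0.768i)(-0.168) − (-0.576)(-0.224) = (-0.129 + 0.129i) ≠ 0, so the state is entangled.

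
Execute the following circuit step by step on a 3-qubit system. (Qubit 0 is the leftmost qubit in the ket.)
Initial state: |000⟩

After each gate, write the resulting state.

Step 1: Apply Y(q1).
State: i|010⟩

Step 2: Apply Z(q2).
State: i|010⟩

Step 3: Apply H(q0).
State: (1/√2)i|010⟩ + (1/√2)i|110⟩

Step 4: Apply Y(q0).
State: 1/√2|010⟩ - 1/√2|110⟩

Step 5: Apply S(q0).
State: 1/√2|010⟩ - (1/√2)i|110⟩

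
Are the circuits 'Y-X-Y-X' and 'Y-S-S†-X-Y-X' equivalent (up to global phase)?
Yes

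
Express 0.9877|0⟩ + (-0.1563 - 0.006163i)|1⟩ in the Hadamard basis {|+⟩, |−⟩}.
(0.5879 - 0.004358i)|+⟩ + (0.8089 + 0.004358i)|−⟩

With |ψ⟩ = α|0⟩ + β|1⟩, the Hadamard-basis coefficients are ⟨+|ψ⟩ = (α + β)/√2 and ⟨−|ψ⟩ = (α − β)/√2.
Here α = 0.9877, β = (-0.1563 - 0.006163i): (α + β)/√2 = (0.5879 - 0.004358i), (α − β)/√2 = (0.8089 + 0.004358i).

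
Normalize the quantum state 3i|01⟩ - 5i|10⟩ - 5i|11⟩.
0.3906i|01⟩ - 0.6509i|10⟩ - 0.6509i|11⟩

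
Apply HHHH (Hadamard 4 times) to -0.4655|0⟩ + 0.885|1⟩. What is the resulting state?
-0.4655|0⟩ + 0.885|1⟩

H² = I, so an even number of Hadamards cancels: H^4 = I and the state is unchanged.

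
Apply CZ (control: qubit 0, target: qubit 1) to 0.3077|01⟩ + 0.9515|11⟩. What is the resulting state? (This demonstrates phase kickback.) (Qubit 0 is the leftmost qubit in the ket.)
0.3077|01⟩ - 0.9515|11⟩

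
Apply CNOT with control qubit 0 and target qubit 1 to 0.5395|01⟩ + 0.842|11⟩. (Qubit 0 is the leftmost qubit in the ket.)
0.5395|01⟩ + 0.842|10⟩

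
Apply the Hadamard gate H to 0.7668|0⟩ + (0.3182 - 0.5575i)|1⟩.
(0.7672 - 0.3942i)|0⟩ + (0.3172 + 0.3942i)|1⟩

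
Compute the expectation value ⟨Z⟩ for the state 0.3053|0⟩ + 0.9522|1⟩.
-0.8135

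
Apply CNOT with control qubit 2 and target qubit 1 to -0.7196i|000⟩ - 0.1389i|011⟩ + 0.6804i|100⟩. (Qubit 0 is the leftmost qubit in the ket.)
-0.7196i|000⟩ - 0.1389i|001⟩ + 0.6804i|100⟩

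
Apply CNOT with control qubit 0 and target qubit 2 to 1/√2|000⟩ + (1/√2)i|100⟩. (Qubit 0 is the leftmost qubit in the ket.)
1/√2|000⟩ + (1/√2)i|101⟩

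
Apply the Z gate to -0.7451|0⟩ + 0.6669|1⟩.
-0.7451|0⟩ - 0.6669|1⟩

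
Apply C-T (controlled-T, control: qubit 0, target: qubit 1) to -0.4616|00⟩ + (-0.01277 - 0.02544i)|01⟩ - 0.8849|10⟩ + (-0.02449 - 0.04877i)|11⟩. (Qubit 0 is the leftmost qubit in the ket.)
-0.4616|00⟩ + (-0.01277 - 0.02544i)|01⟩ - 0.8849|10⟩ + (0.01717 - 0.0518i)|11⟩

C-T leaves the control-|0⟩ kets |00⟩, |01⟩ unchanged and applies T to qubit 1 on the control-|1⟩ pair (|10⟩, |11⟩).
T = [[1, 0], [0, (1/√2 + (1/√2)i)]].
With a = amp(|10⟩) = -0.8849 and b = amp(|11⟩) = (-0.02449 - 0.04877i):
new amp(|10⟩) = (1)·a = -0.8849
new amp(|11⟩) = (1/√2 + (1/√2)i)·b = (0.01717 - 0.0518i)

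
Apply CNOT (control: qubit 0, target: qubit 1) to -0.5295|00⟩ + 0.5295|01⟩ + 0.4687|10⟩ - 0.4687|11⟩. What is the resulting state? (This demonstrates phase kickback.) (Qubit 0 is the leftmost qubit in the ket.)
-0.5295|00⟩ + 0.5295|01⟩ - 0.4687|10⟩ + 0.4687|11⟩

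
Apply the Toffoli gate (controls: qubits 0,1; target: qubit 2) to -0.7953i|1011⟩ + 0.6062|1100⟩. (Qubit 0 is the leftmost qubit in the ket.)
-0.7953i|1011⟩ + 0.6062|1110⟩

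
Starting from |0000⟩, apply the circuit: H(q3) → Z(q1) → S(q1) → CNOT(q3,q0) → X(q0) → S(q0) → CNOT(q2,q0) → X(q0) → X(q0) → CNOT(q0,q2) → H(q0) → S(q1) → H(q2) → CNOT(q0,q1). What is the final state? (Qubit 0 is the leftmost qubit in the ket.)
(1/√8)i|0000⟩ + 1/√8|0001⟩ - (1/√8)i|0010⟩ + 1/√8|0011⟩ - (1/√8)i|1100⟩ + 1/√8|1101⟩ + (1/√8)i|1110⟩ + 1/√8|1111⟩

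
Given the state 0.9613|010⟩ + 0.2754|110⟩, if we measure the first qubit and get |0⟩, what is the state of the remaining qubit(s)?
|10⟩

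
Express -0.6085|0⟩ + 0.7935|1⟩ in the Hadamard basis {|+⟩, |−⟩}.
0.1308|+⟩ - 0.9914|−⟩

With |ψ⟩ = α|0⟩ + β|1⟩, the Hadamard-basis coefficients are ⟨+|ψ⟩ = (α + β)/√2 and ⟨−|ψ⟩ = (α − β)/√2.
Here α = -0.6085, β = 0.7935: (α + β)/√2 = 0.1308, (α − β)/√2 = -0.9914.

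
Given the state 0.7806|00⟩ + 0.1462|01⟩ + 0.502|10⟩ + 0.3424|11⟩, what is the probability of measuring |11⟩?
0.1172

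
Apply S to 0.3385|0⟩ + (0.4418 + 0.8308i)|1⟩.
0.3385|0⟩ + (-0.8308 + 0.4418i)|1⟩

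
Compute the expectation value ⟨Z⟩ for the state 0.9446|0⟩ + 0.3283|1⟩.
0.7845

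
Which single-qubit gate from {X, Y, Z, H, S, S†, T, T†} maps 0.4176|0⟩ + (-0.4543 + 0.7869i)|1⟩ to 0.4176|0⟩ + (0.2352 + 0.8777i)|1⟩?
T†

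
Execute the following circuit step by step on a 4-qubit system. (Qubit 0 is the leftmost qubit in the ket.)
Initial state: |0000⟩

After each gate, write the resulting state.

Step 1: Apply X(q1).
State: |0100⟩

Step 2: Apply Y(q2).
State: i|0110⟩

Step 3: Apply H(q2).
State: (1/√2)i|0100⟩ - (1/√2)i|0110⟩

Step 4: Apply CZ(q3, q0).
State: (1/√2)i|0100⟩ - (1/√2)i|0110⟩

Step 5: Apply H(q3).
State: (1/2)i|0100⟩ + (1/2)i|0101⟩ - (1/2)i|0110⟩ - (1/2)i|0111⟩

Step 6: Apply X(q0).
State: (1/2)i|1100⟩ + (1/2)i|1101⟩ - (1/2)i|1110⟩ - (1/2)i|1111⟩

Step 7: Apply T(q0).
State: (-1/√8 + (1/√8)i)|1100⟩ + (-1/√8 + (1/√8)i)|1101⟩ + (1/√8 - (1/√8)i)|1110⟩ + (1/√8 - (1/√8)i)|1111⟩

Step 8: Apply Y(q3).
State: (1/√8 + (1/√8)i)|1100⟩ + (-1/√8 - (1/√8)i)|1101⟩ + (-1/√8 - (1/√8)i)|1110⟩ + (1/√8 + (1/√8)i)|1111⟩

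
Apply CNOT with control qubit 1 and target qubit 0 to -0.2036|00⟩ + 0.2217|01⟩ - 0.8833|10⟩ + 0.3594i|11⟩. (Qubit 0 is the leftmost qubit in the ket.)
-0.2036|00⟩ + 0.3594i|01⟩ - 0.8833|10⟩ + 0.2217|11⟩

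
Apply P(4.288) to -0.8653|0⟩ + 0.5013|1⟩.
-0.8653|0⟩ + (-0.2064 - 0.4568i)|1⟩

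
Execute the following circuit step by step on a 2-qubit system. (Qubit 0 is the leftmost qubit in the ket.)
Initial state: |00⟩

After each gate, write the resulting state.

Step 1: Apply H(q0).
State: 1/√2|00⟩ + 1/√2|10⟩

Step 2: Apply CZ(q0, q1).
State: 1/√2|00⟩ + 1/√2|10⟩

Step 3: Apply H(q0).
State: |00⟩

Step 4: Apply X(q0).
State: |10⟩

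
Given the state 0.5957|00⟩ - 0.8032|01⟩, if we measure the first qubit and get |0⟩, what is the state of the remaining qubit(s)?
0.5957|0⟩ - 0.8032|1⟩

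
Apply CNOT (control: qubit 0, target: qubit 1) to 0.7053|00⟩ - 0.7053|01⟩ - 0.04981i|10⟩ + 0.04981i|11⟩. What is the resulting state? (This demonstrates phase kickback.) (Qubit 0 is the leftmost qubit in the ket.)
0.7053|00⟩ - 0.7053|01⟩ + 0.04981i|10⟩ - 0.04981i|11⟩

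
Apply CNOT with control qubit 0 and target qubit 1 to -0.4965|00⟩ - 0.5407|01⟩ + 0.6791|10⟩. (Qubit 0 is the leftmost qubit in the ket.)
-0.4965|00⟩ - 0.5407|01⟩ + 0.6791|11⟩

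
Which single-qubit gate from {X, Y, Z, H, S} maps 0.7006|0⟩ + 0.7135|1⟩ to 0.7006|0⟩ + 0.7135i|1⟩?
S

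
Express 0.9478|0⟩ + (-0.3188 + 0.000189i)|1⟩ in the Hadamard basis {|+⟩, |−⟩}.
(0.4448 + 0.0001336i)|+⟩ + (0.8956 - 0.0001336i)|−⟩

With |ψ⟩ = α|0⟩ + β|1⟩, the Hadamard-basis coefficients are ⟨+|ψ⟩ = (α + β)/√2 and ⟨−|ψ⟩ = (α − β)/√2.
Here α = 0.9478, β = (-0.3188 + 0.000189i): (α + β)/√2 = (0.4448 + 0.0001336i), (α − β)/√2 = (0.8956 - 0.0001336i).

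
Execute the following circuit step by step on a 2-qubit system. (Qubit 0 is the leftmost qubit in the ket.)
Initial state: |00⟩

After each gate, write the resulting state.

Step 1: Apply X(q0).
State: |10⟩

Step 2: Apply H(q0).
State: 1/√2|00⟩ - 1/√2|10⟩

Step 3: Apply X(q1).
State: 1/√2|01⟩ - 1/√2|11⟩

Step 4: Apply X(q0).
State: -1/√2|01⟩ + 1/√2|11⟩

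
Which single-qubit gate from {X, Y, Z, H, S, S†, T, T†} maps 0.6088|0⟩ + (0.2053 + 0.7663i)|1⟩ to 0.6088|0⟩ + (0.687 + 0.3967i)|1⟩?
T†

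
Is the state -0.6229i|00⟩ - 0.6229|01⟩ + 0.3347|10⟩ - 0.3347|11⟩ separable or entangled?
Entangled

Writing the state as a|00⟩ + b|01⟩ + c|10⟩ + d|11⟩, it is a product state iff ad − bc = 0.
Here (a, b, c, d) = (-0.6229i, -0.6229, 0.3347, -0.3347): ad − bc = (-0.6229i)(-0.3347) − (-0.6229)(0.3347) = (0.2085 + 0.2085i) ≠ 0, so the state is entangled.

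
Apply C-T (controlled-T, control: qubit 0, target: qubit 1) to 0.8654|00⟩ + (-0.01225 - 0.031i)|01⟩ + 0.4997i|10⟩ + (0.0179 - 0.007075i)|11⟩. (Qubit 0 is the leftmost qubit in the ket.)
0.8654|00⟩ + (-0.01225 - 0.031i)|01⟩ + 0.4997i|10⟩ + (0.01766 + 0.007654i)|11⟩

C-T leaves the control-|0⟩ kets |00⟩, |01⟩ unchanged and applies T to qubit 1 on the control-|1⟩ pair (|10⟩, |11⟩).
T = [[1, 0], [0, (1/√2 + (1/√2)i)]].
With a = amp(|10⟩) = 0.4997i and b = amp(|11⟩) = (0.0179 - 0.007075i):
new amp(|10⟩) = (1)·a = 0.4997i
new amp(|11⟩) = (1/√2 + (1/√2)i)·b = (0.01766 + 0.007654i)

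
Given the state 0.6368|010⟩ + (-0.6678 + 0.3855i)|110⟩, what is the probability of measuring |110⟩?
0.5946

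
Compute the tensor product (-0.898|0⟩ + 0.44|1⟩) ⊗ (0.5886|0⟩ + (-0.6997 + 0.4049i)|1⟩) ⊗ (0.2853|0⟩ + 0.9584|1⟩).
-0.1508|000⟩ - 0.5066|001⟩ + (0.1793 - 0.1037i)|010⟩ + (0.6022 - 0.3485i)|011⟩ + 0.07389|100⟩ + 0.2482|101⟩ + (-0.08783 + 0.05083i)|110⟩ + (-0.2951 + 0.1707i)|111⟩

amp(|b₁b₂…⟩) = product of the factor amplitudes for bits b₁, b₂, …; only kets whose every factor amplitude is nonzero survive.
|000⟩: (-0.898)(0.5886)(0.2853) = -0.1508
|001⟩: (-0.898)(0.5886)(0.9584) = -0.5066
|010⟩: (-0.898)(-0.6997 + 0.4049i)(0.2853) = (0.1793 - 0.1037i)
|011⟩: (-0.898)(-0.6997 + 0.4049i)(0.9584) = (0.6022 - 0.3485i)
|100⟩: (0.44)(0.5886)(0.2853) = 0.07389
|101⟩: (0.44)(0.5886)(0.9584) = 0.2482
|110⟩: (0.44)(-0.6997 + 0.4049i)(0.2853) = (-0.08783 + 0.05083i)
|111⟩: (0.44)(-0.6997 + 0.4049i)(0.9584) = (-0.2951 + 0.1707i)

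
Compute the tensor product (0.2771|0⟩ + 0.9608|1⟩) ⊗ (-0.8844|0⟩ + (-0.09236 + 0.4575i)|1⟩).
-0.2451|00⟩ + (-0.02559 + 0.1268i)|01⟩ - 0.8497|10⟩ + (-0.08874 + 0.4396i)|11⟩

amp(|b₁b₂…⟩) = product of the factor amplitudes for bits b₁, b₂, …; only kets whose every factor amplitude is nonzero survive.
|00⟩: (0.2771)(-0.8844) = -0.2451
|01⟩: (0.2771)(-0.09236 + 0.4575i) = (-0.02559 + 0.1268i)
|10⟩: (0.9608)(-0.8844) = -0.8497
|11⟩: (0.9608)(-0.09236 + 0.4575i) = (-0.08874 + 0.4396i)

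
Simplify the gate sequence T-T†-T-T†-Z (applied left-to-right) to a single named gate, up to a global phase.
Z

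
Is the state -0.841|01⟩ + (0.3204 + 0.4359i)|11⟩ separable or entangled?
Separable

Writing the state as a|00⟩ + b|01⟩ + c|10⟩ + d|11⟩, it is a product state iff ad − bc = 0.
Here (a, b, c, d) = (0, -0.841, 0, (0.3204 + 0.4359i)): ad − bc = (0)(0.3204 + 0.4359i) − (-0.841)(0) = 0, so the state is separable.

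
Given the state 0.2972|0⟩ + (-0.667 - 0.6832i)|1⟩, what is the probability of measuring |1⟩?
0.9117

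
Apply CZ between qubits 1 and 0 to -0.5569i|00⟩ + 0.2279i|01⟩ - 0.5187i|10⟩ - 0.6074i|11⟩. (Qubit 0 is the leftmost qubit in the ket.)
-0.5569i|00⟩ + 0.2279i|01⟩ - 0.5187i|10⟩ + 0.6074i|11⟩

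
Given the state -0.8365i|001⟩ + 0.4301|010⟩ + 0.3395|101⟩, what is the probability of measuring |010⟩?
0.185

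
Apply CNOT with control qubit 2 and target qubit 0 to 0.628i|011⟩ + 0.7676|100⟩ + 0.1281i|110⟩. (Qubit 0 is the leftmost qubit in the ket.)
0.7676|100⟩ + 0.1281i|110⟩ + 0.628i|111⟩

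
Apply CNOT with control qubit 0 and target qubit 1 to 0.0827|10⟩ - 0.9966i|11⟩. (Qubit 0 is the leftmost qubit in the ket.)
-0.9966i|10⟩ + 0.0827|11⟩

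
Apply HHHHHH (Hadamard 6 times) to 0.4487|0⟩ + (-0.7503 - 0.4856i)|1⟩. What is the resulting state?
0.4487|0⟩ + (-0.7503 - 0.4856i)|1⟩

H² = I, so an even number of Hadamards cancels: H^6 = I and the state is unchanged.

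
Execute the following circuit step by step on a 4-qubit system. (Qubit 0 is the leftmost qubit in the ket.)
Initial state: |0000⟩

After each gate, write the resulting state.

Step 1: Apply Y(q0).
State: i|1000⟩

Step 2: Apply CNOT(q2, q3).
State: i|1000⟩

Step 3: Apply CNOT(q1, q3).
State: i|1000⟩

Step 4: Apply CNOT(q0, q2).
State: i|1010⟩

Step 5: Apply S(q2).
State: -|1010⟩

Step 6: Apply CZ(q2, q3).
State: -|1010⟩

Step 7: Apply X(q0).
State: -|0010⟩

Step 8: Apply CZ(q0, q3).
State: -|0010⟩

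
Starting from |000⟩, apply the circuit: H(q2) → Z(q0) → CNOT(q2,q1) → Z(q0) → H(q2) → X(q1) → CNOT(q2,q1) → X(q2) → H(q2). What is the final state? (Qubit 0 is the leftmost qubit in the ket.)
1/√2|000⟩ - 1/√2|011⟩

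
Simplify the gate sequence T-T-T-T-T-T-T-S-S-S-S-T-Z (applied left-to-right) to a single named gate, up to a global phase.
Z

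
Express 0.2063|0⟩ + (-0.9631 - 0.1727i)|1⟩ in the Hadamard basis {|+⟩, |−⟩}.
(-0.5351 - 0.1221i)|+⟩ + (0.8269 + 0.1221i)|−⟩

With |ψ⟩ = α|0⟩ + β|1⟩, the Hadamard-basis coefficients are ⟨+|ψ⟩ = (α + β)/√2 and ⟨−|ψ⟩ = (α − β)/√2.
Here α = 0.2063, β = (-0.9631 - 0.1727i): (α + β)/√2 = (-0.5351 - 0.1221i), (α − β)/√2 = (0.8269 + 0.1221i).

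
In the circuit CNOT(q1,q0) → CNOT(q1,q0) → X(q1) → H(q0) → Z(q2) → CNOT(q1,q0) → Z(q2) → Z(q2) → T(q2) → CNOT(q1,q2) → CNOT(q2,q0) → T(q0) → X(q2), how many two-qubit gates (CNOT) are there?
5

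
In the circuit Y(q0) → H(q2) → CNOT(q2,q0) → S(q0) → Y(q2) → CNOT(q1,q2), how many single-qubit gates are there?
4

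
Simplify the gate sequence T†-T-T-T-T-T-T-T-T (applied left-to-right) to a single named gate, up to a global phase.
T†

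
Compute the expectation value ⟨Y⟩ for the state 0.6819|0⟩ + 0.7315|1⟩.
0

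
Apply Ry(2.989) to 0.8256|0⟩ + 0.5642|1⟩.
-0.4996|0⟩ + 0.8662|1⟩

Ry(2.989) = [[cos(θ/2), −sin(θ/2)], [sin(θ/2), cos(θ/2)]]; θ = 2.989, cos(θ/2) ≈ 0.0762223, sin(θ/2) ≈ 0.997091.
With a = amp(|0⟩) = 0.8256 and b = amp(|1⟩) = 0.5642:
new amp(|0⟩) = (0.0762223)·a + (-0.997091)·b = -0.4996
new amp(|1⟩) = (0.997091)·a + (0.0762223)·b = 0.8662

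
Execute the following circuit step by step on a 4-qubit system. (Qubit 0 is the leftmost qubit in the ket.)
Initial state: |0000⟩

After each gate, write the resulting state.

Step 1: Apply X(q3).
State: |0001⟩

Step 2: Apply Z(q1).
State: |0001⟩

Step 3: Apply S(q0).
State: |0001⟩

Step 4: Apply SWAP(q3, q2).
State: |0010⟩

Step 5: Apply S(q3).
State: |0010⟩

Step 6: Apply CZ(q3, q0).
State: |0010⟩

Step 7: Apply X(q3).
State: |0011⟩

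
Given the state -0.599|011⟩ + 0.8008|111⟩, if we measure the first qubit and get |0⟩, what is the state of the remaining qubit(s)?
-|11⟩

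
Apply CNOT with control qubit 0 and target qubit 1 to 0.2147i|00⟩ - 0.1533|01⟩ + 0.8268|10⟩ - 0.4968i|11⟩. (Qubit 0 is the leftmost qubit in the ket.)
0.2147i|00⟩ - 0.1533|01⟩ - 0.4968i|10⟩ + 0.8268|11⟩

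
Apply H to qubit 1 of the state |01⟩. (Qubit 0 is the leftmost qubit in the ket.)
1/√2|00⟩ - 1/√2|01⟩

H on qubit 1 mixes each pair of kets that differ only in qubit 1: amplitudes (a, b) of (|…0…⟩, |…1…⟩) become ((a + b)/√2, (a − b)/√2). Kets absent from the input have amplitude 0.
(|00⟩, |01⟩): (a, b) = (0, 1) → (1/√2, -1/√2)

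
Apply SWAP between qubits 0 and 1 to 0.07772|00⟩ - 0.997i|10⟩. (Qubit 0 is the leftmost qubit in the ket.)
0.07772|00⟩ - 0.997i|01⟩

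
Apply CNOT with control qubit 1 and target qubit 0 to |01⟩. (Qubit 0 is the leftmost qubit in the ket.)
|11⟩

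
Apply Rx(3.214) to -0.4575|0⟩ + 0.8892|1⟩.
(0.01656 - 0.8886i)|0⟩ + (-0.03219 + 0.4572i)|1⟩

Rx(3.214) = [[cos(θ/2), −i·sin(θ/2)], [−i·sin(θ/2), cos(θ/2)]]; θ = 3.214, cos(θ/2) ≈ -0.0361958, sin(θ/2) ≈ 0.999345.
With a = amp(|0⟩) = -0.4575 and b = amp(|1⟩) = 0.8892:
new amp(|0⟩) = (-0.0361958)·a + (-0.999345i)·b = (0.01656 - 0.8886i)
new amp(|1⟩) = (-0.999345i)·a + (-0.0361958)·b = (-0.03219 + 0.4572i)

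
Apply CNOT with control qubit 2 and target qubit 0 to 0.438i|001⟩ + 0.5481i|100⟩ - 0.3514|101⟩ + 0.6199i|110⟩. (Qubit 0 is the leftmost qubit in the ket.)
-0.3514|001⟩ + 0.5481i|100⟩ + 0.438i|101⟩ + 0.6199i|110⟩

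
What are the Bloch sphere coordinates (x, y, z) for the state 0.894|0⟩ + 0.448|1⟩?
(0.801, 0, 0.5985)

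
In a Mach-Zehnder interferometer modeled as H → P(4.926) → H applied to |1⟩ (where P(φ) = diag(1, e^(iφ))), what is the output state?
(0.394 + 0.4886i)|0⟩ + (0.606 - 0.4886i)|1⟩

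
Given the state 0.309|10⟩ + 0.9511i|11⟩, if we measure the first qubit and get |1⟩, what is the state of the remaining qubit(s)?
0.309|0⟩ + 0.9511i|1⟩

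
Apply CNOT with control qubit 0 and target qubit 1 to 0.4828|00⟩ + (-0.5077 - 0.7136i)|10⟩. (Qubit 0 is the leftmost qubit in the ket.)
0.4828|00⟩ + (-0.5077 - 0.7136i)|11⟩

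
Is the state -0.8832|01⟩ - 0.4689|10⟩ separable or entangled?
Entangled

Writing the state as a|00⟩ + b|01⟩ + c|10⟩ + d|11⟩, it is a product state iff ad − bc = 0.
Here (a, b, c, d) = (0, -0.8832, -0.4689, 0): ad − bc = (0)(0) − (-0.8832)(-0.4689) = -0.4141 ≠ 0, so the state is entangled.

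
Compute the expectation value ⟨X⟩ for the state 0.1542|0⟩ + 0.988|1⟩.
0.3047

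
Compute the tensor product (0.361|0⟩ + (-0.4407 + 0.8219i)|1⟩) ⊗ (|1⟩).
0.361|01⟩ + (-0.4407 + 0.8219i)|11⟩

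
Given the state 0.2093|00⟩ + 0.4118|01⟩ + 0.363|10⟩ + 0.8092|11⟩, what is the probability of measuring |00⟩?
0.04381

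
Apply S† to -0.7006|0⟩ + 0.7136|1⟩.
-0.7006|0⟩ - 0.7136i|1⟩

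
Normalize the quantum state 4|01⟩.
|01⟩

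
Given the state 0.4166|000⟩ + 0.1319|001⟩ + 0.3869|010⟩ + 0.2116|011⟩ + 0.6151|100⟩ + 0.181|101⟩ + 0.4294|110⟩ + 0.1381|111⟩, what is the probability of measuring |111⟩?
0.01907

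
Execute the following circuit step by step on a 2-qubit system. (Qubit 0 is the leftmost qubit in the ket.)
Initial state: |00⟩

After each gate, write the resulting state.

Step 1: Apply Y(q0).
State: i|10⟩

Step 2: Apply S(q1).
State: i|10⟩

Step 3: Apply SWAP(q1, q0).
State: i|01⟩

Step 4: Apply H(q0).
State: (1/√2)i|01⟩ + (1/√2)i|11⟩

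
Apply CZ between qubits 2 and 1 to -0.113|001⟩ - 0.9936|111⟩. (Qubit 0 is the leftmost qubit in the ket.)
-0.113|001⟩ + 0.9936|111⟩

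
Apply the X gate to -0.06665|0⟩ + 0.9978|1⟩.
0.9978|0⟩ - 0.06665|1⟩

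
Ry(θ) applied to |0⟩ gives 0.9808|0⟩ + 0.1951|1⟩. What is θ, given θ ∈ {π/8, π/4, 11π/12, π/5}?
π/8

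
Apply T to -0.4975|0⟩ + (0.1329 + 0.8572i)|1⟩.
-0.4975|0⟩ + (-0.5122 + 0.7001i)|1⟩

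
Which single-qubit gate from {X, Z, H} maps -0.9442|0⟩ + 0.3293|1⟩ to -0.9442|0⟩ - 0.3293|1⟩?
Z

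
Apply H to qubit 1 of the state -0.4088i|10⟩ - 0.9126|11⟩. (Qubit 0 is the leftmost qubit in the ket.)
(-0.6453 - 0.2891i)|10⟩ + (0.6453 - 0.2891i)|11⟩

H on qubit 1 mixes each pair of kets that differ only in qubit 1: amplitudes (a, b) of (|…0…⟩, |…1…⟩) become ((a + b)/√2, (a − b)/√2). Kets absent from the input have amplitude 0.
(|10⟩, |11⟩): (a, b) = (-0.4088i, -0.9126) → ((-0.6453 - 0.2891i), (0.6453 - 0.2891i))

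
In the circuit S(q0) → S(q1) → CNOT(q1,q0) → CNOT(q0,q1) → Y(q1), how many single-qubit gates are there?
3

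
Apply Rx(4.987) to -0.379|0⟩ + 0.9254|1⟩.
(0.3022 - 0.5586i)|0⟩ + (-0.7378 + 0.2288i)|1⟩

Rx(4.987) = [[cos(θ/2), −i·sin(θ/2)], [−i·sin(θ/2), cos(θ/2)]]; θ = 4.987, cos(θ/2) ≈ -0.797237, sin(θ/2) ≈ 0.603667.
With a = amp(|0⟩) = -0.379 and b = amp(|1⟩) = 0.9254:
new amp(|0⟩) = (-0.797237)·a + (-0.603667i)·b = (0.3022 - 0.5586i)
new amp(|1⟩) = (-0.603667i)·a + (-0.797237)·b = (-0.7378 + 0.2288i)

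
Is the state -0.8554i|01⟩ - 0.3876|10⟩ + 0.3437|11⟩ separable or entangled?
Entangled

Writing the state as a|00⟩ + b|01⟩ + c|10⟩ + d|11⟩, it is a product state iff ad − bc = 0.
Here (a, b, c, d) = (0, -0.8554i, -0.3876, 0.3437): ad − bc = (0)(0.3437) − (-0.8554i)(-0.3876) = -0.3316i ≠ 0, so the state is entangled.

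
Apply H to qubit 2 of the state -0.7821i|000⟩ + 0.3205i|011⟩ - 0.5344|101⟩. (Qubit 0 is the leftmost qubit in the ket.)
-0.553i|000⟩ - 0.553i|001⟩ + 0.2266i|010⟩ - 0.2266i|011⟩ - 0.3779|100⟩ + 0.3779|101⟩

H on qubit 2 mixes each pair of kets that differ only in qubit 2: amplitudes (a, b) of (|…0…⟩, |…1…⟩) become ((a + b)/√2, (a − b)/√2). Kets absent from the input have amplitude 0.
(|000⟩, |001⟩): (a, b) = (-0.7821i, 0) → (-0.553i, -0.553i)
(|010⟩, |011⟩): (a, b) = (0, 0.3205i) → (0.2266i, -0.2266i)
(|100⟩, |101⟩): (a, b) = (0, -0.5344) → (-0.3779, 0.3779)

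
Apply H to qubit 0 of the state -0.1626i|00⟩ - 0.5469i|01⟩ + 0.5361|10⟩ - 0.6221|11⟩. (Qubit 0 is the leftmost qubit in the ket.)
(0.3791 - 0.115i)|00⟩ + (-0.4399 - 0.3867i)|01⟩ + (-0.3791 - 0.115i)|10⟩ + (0.4399 - 0.3867i)|11⟩

H on qubit 0 mixes each pair of kets that differ only in qubit 0: amplitudes (a, b) of (|…0…⟩, |…1…⟩) become ((a + b)/√2, (a − b)/√2). Kets absent from the input have amplitude 0.
(|00⟩, |10⟩): (a, b) = (-0.1626i, 0.5361) → ((0.3791 - 0.115i), (-0.3791 - 0.115i))
(|01⟩, |11⟩): (a, b) = (-0.5469i, -0.6221) → ((-0.4399 - 0.3867i), (0.4399 - 0.3867i))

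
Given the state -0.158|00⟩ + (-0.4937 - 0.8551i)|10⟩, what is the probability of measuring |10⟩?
0.9749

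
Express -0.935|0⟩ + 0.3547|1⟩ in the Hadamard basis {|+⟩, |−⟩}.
-0.4103|+⟩ - 0.912|−⟩

With |ψ⟩ = α|0⟩ + β|1⟩, the Hadamard-basis coefficients are ⟨+|ψ⟩ = (α + β)/√2 and ⟨−|ψ⟩ = (α − β)/√2.
Here α = -0.935, β = 0.3547: (α + β)/√2 = -0.4103, (α − β)/√2 = -0.912.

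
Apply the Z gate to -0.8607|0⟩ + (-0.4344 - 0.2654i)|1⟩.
-0.8607|0⟩ + (0.4344 + 0.2654i)|1⟩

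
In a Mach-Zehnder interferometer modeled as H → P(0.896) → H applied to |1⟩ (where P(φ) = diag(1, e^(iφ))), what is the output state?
(0.1876 - 0.3904i)|0⟩ + (0.8124 + 0.3904i)|1⟩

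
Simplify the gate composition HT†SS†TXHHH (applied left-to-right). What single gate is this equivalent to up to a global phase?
Z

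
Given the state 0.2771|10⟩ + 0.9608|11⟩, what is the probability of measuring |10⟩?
0.07678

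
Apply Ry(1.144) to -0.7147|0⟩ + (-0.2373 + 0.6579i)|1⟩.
(-0.4725 - 0.3561i)|0⟩ + (-0.5864 + 0.5532i)|1⟩

Ry(1.144) = [[cos(θ/2), −sin(θ/2)], [sin(θ/2), cos(θ/2)]]; θ = 1.144, cos(θ/2) ≈ 0.84082, sin(θ/2) ≈ 0.541315.
With a = amp(|0⟩) = -0.7147 and b = amp(|1⟩) = (-0.2373 + 0.6579i):
new amp(|0⟩) = (0.84082)·a + (-0.541315)·b = (-0.4725 - 0.3561i)
new amp(|1⟩) = (0.541315)·a + (0.84082)·b = (-0.5864 + 0.5532i)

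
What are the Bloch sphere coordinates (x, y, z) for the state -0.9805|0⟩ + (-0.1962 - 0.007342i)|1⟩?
(0.3847, 0.0144, 0.9228)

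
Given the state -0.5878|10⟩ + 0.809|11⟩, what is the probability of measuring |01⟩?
0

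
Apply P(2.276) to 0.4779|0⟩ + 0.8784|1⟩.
0.4779|0⟩ + (-0.5694 + 0.6689i)|1⟩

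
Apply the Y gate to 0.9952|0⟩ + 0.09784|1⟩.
-0.09784i|0⟩ + 0.9952i|1⟩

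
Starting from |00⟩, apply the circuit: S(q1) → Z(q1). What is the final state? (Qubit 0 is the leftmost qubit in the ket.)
|00⟩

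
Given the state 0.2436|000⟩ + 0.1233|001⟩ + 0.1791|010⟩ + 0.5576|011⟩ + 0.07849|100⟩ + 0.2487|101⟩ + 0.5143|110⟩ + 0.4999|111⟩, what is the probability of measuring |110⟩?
0.2645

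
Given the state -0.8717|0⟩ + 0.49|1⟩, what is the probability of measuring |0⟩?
0.7599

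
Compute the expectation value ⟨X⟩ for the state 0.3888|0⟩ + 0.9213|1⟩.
0.7164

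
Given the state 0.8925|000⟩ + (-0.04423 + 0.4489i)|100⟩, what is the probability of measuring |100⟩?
0.2035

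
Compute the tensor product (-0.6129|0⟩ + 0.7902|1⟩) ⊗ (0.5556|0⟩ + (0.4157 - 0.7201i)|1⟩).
-0.3405|00⟩ + (-0.2548 + 0.4413i)|01⟩ + 0.439|10⟩ + (0.3285 - 0.569i)|11⟩

amp(|b₁b₂…⟩) = product of the factor amplitudes for bits b₁, b₂, …; only kets whose every factor amplitude is nonzero survive.
|00⟩: (-0.6129)(0.5556) = -0.3405
|01⟩: (-0.6129)(0.4157 - 0.7201i) = (-0.2548 + 0.4413i)
|10⟩: (0.7902)(0.5556) = 0.439
|11⟩: (0.7902)(0.4157 - 0.7201i) = (0.3285 - 0.569i)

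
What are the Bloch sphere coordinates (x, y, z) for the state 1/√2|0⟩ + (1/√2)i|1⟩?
(0, 1, 0)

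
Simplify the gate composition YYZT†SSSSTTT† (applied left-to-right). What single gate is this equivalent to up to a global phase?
Z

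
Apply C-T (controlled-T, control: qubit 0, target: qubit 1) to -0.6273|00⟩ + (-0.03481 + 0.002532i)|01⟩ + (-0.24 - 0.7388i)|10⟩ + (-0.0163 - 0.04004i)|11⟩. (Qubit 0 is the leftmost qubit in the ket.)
-0.6273|00⟩ + (-0.03481 + 0.002532i)|01⟩ + (-0.24 - 0.7388i)|10⟩ + (0.01679 - 0.03984i)|11⟩

C-T leaves the control-|0⟩ kets |00⟩, |01⟩ unchanged and applies T to qubit 1 on the control-|1⟩ pair (|10⟩, |11⟩).
T = [[1, 0], [0, (1/√2 + (1/√2)i)]].
With a = amp(|10⟩) = (-0.24 - 0.7388i) and b = amp(|11⟩) = (-0.0163 - 0.04004i):
new amp(|10⟩) = (1)·a = (-0.24 - 0.7388i)
new amp(|11⟩) = (1/√2 + (1/√2)i)·b = (0.01679 - 0.03984i)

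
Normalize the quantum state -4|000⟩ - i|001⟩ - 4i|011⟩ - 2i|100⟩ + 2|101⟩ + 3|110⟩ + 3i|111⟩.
-0.5208|000⟩ - 0.1302i|001⟩ - 0.5208i|011⟩ - 0.2604i|100⟩ + 0.2604|101⟩ + 0.3906|110⟩ + 0.3906i|111⟩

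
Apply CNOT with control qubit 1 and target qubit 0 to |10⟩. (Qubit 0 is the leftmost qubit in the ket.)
|10⟩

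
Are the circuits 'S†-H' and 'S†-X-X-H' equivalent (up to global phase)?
Yes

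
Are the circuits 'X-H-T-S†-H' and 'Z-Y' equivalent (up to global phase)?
No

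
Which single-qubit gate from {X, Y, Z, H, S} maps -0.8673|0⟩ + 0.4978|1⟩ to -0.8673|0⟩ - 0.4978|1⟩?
Z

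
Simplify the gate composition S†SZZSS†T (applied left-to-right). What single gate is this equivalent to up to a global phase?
T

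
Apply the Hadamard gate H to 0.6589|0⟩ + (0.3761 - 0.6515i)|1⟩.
(0.7319 - 0.4607i)|0⟩ + (0.2 + 0.4607i)|1⟩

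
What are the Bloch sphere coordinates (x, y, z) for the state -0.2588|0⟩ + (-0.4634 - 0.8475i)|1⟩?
(0.2399, 0.4387, -0.866)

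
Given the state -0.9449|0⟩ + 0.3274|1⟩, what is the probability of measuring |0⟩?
0.8928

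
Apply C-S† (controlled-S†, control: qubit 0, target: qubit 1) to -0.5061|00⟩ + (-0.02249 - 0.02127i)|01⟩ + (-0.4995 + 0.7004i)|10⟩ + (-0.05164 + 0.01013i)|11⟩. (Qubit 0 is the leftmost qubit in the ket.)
-0.5061|00⟩ + (-0.02249 - 0.02127i)|01⟩ + (-0.4995 + 0.7004i)|10⟩ + (0.01013 + 0.05164i)|11⟩

C-S† leaves the control-|0⟩ kets |00⟩, |01⟩ unchanged and applies S† to qubit 1 on the control-|1⟩ pair (|10⟩, |11⟩).
S† = [[1, 0], [0, -i]].
With a = amp(|10⟩) = (-0.4995 + 0.7004i) and b = amp(|11⟩) = (-0.05164 + 0.01013i):
new amp(|10⟩) = (1)·a = (-0.4995 + 0.7004i)
new amp(|11⟩) = (-i)·b = (0.01013 + 0.05164i)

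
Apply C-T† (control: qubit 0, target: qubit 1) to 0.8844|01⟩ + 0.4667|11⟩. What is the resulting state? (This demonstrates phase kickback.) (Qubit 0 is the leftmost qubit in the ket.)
0.8844|01⟩ + (0.33 - 0.33i)|11⟩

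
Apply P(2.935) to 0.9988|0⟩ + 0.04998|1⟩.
0.9988|0⟩ + (-0.04892 + 0.01025i)|1⟩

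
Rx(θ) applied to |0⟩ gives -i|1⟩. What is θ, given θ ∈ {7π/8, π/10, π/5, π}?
π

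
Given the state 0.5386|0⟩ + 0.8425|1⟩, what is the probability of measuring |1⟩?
0.7098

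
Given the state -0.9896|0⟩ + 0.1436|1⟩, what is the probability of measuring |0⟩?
0.9793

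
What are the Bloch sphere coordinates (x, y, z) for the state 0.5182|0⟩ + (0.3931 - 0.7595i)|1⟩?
(0.4074, -0.7871, -0.4628)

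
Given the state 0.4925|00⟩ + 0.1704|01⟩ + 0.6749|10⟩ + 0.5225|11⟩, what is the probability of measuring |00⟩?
0.2426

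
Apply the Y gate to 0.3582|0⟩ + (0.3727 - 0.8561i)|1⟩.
(-0.8561 - 0.3727i)|0⟩ + 0.3582i|1⟩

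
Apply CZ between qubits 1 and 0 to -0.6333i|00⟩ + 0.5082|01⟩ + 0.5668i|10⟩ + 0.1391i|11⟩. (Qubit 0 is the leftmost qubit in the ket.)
-0.6333i|00⟩ + 0.5082|01⟩ + 0.5668i|10⟩ - 0.1391i|11⟩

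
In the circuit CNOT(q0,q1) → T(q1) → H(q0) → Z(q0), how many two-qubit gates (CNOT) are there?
1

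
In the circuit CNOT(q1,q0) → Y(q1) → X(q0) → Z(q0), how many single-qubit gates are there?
3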